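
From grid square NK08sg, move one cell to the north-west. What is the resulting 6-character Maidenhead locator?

Longitude subsquare s = 18; −1 → 17 = r.
Latitude subsquare g = 6; +1 → 7 = h.

NK08rh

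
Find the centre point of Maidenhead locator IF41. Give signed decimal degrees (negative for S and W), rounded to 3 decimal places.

-38.500, -11.000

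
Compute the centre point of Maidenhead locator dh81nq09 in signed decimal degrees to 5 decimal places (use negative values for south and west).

-18.29375, -102.91250

Field D=3, H=7: +3·20° lon, +7·10° lat → SW at lon -120°, lat -20°.
Square 8, 1: +8·2° lon, +1·1° lat → SW at lon -104°, lat -19°.
Subsquare n=13, q=16: +13·0.0833333° lon, +16·0.0416667° lat → SW at lon -102.917°, lat -18.3333°.
Extended square 0, 9: +0·0.00833333° lon, +9·0.00416667° lat → SW at lon -102.917°, lat -18.2958°.
Cell spans 0.00833333° lon × 0.00416667° lat. Centre is SW corner plus half of each.
latitude -18.29375, longitude -102.91250.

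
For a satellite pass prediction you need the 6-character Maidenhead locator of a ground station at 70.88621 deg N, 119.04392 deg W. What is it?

DQ00lv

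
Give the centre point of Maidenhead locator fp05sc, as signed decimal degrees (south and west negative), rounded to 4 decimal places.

Field F=5, P=15: +5·20° lon, +15·10° lat → SW at lon -80°, lat 60°.
Square 0, 5: +0·2° lon, +5·1° lat → SW at lon -80°, lat 65°.
Subsquare s=18, c=2: +18·0.0833333° lon, +2·0.0416667° lat → SW at lon -78.5°, lat 65.0833°.
Cell spans 0.0833333° lon × 0.0416667° lat. Centre is SW corner plus half of each.
latitude 65.1042, longitude -78.4583.

65.1042, -78.4583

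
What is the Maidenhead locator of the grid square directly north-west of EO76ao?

Longitude subsquare a = 0; −1 → -1, wraps to 23 = x, carry into square.
Longitude square 7; −1 → 6.
Latitude subsquare o = 14; +1 → 15 = p.

EO66xp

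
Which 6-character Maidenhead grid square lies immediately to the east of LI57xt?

Longitude subsquare x = 23; +1 → 24, wraps to 0 = a, carry into square.
Longitude square 5; +1 → 6.
The latitude characters are unchanged.

LI67at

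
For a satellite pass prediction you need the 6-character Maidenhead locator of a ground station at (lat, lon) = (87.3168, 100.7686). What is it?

OR07jh

Add 180° to longitude and 90° to latitude: 280.7686, 177.3168.
Field (20°×10°, letters A–R): lon ⌊280.7686/20⌋ = 14 → O; lat ⌊177.3168/10⌋ = 17 → R.
Square (2°×1°, digits 0–9): lon ⌊0.7686/2⌋ = 0; lat ⌊7.3168/1⌋ = 7.
Subsquare (5′×2.5′, letters a–x): lon ⌊0.7686/0.0833333⌋ = 9 → j; lat ⌊0.3168/0.0416667⌋ = 7 → h.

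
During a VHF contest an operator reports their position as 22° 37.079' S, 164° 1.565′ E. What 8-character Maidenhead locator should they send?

Shift to the Maidenhead origin (180°W, 90°S): lon 344.02608, lat 67.38202.
Field (20°×10°, letters A–R): lon ⌊344.02608/20⌋ = 17 → R; lat ⌊67.38202/10⌋ = 6 → G.
Square (2°×1°, digits 0–9): lon ⌊4.02608/2⌋ = 2; lat ⌊7.38202/1⌋ = 7.
Subsquare (5′×2.5′, letters a–x): lon ⌊0.02608/0.0833333⌋ = 0 → a; lat ⌊0.38202/0.0416667⌋ = 9 → j.
Extended square (30″×15″, digits 0–9): lon ⌊0.02608/0.00833333⌋ = 3; lat ⌊0.00702/0.00416667⌋ = 1.

RG27aj31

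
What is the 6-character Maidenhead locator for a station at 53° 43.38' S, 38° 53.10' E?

KD96kg

Add 180° to longitude and 90° to latitude: 218.8850, 36.2770.
Field: lon ⌊218.8850/20⌋ = 10 → K; lat ⌊36.2770/10⌋ = 3 → D.
Square: lon ⌊18.8850/2⌋ = 9; lat ⌊6.2770/1⌋ = 6.
Subsquare: lon ⌊0.8850/0.0833333⌋ = 10 → k; lat ⌊0.2770/0.0416667⌋ = 6 → g.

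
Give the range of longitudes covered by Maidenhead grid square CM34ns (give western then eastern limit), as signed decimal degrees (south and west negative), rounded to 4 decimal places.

Field C=2, M=12: +2·20° lon, +12·10° lat → SW at lon -140°, lat 30°.
Square 3, 4: +3·2° lon, +4·1° lat → SW at lon -134°, lat 34°.
Subsquare n=13, s=18: +13·0.0833333° lon, +18·0.0416667° lat → SW at lon -132.917°, lat 34.75°.
Cell spans 0.0833333° lon × 0.0416667° lat.
west -132.9167, east -132.8333.

-132.9167, -132.8333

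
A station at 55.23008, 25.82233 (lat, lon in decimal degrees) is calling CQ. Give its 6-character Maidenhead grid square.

Shift to the Maidenhead origin (180°W, 90°S): lon 205.8223, lat 145.2301.
Field: lon ⌊205.8223/20⌋ = 10 → K; lat ⌊145.2301/10⌋ = 14 → O.
Square: lon ⌊5.8223/2⌋ = 2; lat ⌊5.2301/1⌋ = 5.
Subsquare: lon ⌊1.8223/0.0833333⌋ = 21 → v; lat ⌊0.2301/0.0416667⌋ = 5 → f.

KO25vf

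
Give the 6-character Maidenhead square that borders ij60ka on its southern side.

II69kx

Latitude subsquare a = 0; −1 → -1, wraps to 23 = x, carry into square.
Latitude square 0; −1 → -1, wraps to 9, carry into field.
Latitude field J = 9; −1 → 8 = I.
The longitude characters are unchanged.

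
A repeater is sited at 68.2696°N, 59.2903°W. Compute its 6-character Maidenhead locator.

GP08ig

Shift to the Maidenhead origin (180°W, 90°S): lon 120.7097, lat 158.2696.
Field: 120.7097/20 → 6 → G, 158.2696/10 → 15 → P; chars GP.
Square: 0.7097/2 → 0, 8.2696/1 → 8; chars 08.
Subsquare: 0.7097/0.0833333 → 8 → i, 0.2696/0.0416667 → 6 → g; chars ig.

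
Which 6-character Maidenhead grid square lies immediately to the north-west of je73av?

Longitude subsquare a = 0; −1 → -1, wraps to 23 = x, carry into square.
Longitude square 7; −1 → 6.
Latitude subsquare v = 21; +1 → 22 = w.

JE63xw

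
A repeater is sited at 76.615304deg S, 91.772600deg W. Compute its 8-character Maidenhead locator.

Add 180° to longitude and 90° to latitude: 88.22740, 13.38470.
Field: 88.22740/20 → 4 → E, 13.38470/10 → 1 → B; chars EB.
Square: 8.22740/2 → 4, 3.38470/1 → 3; chars 43.
Subsquare: 0.22740/0.0833333 → 2 → c, 0.38470/0.0416667 → 9 → j; chars cj.
Extended square: 0.06073/0.00833333 → 7, 0.00970/0.00416667 → 2; chars 72.

EB43cj72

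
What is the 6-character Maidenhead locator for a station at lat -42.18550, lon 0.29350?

JE07dt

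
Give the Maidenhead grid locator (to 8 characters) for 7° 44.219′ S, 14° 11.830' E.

Offset from 180°W / 90°S: lon 194.19717°, lat 82.26302°.
Field: lon ⌊194.19717/20⌋ = 9 → J; lat ⌊82.26302/10⌋ = 8 → I.
Square: lon ⌊14.19717/2⌋ = 7; lat ⌊2.26302/1⌋ = 2.
Subsquare: lon ⌊0.19717/0.0833333⌋ = 2 → c; lat ⌊0.26302/0.0416667⌋ = 6 → g.
Extended square: lon ⌊0.03050/0.00833333⌋ = 3; lat ⌊0.01302/0.00416667⌋ = 3.

JI72cg33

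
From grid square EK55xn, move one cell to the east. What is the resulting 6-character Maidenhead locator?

Longitude subsquare x = 23; +1 → 24, wraps to 0 = a, carry into square.
Longitude square 5; +1 → 6.
The latitude characters are unchanged.

EK65an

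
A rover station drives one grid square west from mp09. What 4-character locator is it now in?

LP99

Longitude square 0; −1 → -1, wraps to 9, carry into field.
Longitude field M = 12; −1 → 11 = L.
The latitude characters are unchanged.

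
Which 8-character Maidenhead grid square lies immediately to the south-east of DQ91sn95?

DQ91tn04

Longitude extended square 9; +1 → 10, wraps to 0, carry into subsquare.
Longitude subsquare s = 18; +1 → 19 = t.
Latitude extended square 5; −1 → 4.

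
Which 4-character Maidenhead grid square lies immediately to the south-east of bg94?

CG03

Longitude square 9; +1 → 10, wraps to 0, carry into field.
Longitude field B = 1; +1 → 2 = C.
Latitude square 4; −1 → 3.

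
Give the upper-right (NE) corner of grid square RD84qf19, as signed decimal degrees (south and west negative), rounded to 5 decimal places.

Field R=17, D=3: +17·20° lon, +3·10° lat → SW at lon 160°, lat -60°.
Square 8, 4: +8·2° lon, +4·1° lat → SW at lon 176°, lat -56°.
Subsquare q=16, f=5: +16·0.0833333° lon, +5·0.0416667° lat → SW at lon 177.333°, lat -55.7917°.
Extended square 1, 9: +1·0.00833333° lon, +9·0.00416667° lat → SW at lon 177.342°, lat -55.7542°.
Cell spans 0.00833333° lon × 0.00416667° lat. NE corner is SW corner plus one full cell.
latitude -55.75000, longitude 177.35000.

-55.75000, 177.35000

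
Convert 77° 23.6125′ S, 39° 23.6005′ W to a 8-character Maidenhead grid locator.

Offset from 180°W / 90°S: lon 140.60666°, lat 12.60646°.
Field (20°×10°, letters A–R): lon ⌊140.60666/20⌋ = 7 → H; lat ⌊12.60646/10⌋ = 1 → B.
Square (2°×1°, digits 0–9): lon ⌊0.60666/2⌋ = 0; lat ⌊2.60646/1⌋ = 2.
Subsquare (5′×2.5′, letters a–x): lon ⌊0.60666/0.0833333⌋ = 7 → h; lat ⌊0.60646/0.0416667⌋ = 14 → o.
Extended square (30″×15″, digits 0–9): lon ⌊0.02333/0.00833333⌋ = 2; lat ⌊0.02313/0.00416667⌋ = 5.

HB02ho25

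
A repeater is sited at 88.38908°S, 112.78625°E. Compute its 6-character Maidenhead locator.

Add 180° to longitude and 90° to latitude: 292.7862, 1.6109.
Field: 292.7862/20 → 14 → O, 1.6109/10 → 0 → A; chars OA.
Square: 12.7862/2 → 6, 1.6109/1 → 1; chars 61.
Subsquare: 0.7862/0.0833333 → 9 → j, 0.6109/0.0416667 → 14 → o; chars jo.

OA61jo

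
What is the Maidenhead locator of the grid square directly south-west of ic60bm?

Longitude subsquare b = 1; −1 → 0 = a.
Latitude subsquare m = 12; −1 → 11 = l.

IC60al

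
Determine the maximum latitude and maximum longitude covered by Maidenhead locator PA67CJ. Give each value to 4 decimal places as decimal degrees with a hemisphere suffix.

82.5833° S, 132.2500° E

Field P=15, A=0: +15·20° lon, +0·10° lat → SW at lon 120°, lat -90°.
Square 6, 7: +6·2° lon, +7·1° lat → SW at lon 132°, lat -83°.
Subsquare c=2, j=9: +2·0.0833333° lon, +9·0.0416667° lat → SW at lon 132.167°, lat -82.625°.
Cell spans 0.0833333° lon × 0.0416667° lat. NE corner is SW corner plus one full cell.
latitude 82.5833° S, longitude 132.2500° E.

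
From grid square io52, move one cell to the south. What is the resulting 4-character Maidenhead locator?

Latitude square 2; −1 → 1.
The longitude characters are unchanged.

IO51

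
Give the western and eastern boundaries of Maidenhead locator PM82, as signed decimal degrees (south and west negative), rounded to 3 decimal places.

136.000, 138.000

Field P=15, M=12: +15·20° lon, +12·10° lat → SW at lon 120°, lat 30°.
Square 8, 2: +8·2° lon, +2·1° lat → SW at lon 136°, lat 32°.
Cell spans 2° lon × 1° lat.
west 136.000, east 138.000.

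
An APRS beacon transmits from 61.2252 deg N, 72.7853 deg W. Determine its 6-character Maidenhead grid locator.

Shift to the Maidenhead origin (180°W, 90°S): lon 107.2147, lat 151.2252.
Field (20°×10°, letters A–R): lon ⌊107.2147/20⌋ = 5 → F; lat ⌊151.2252/10⌋ = 15 → P.
Square (2°×1°, digits 0–9): lon ⌊7.2147/2⌋ = 3; lat ⌊1.2252/1⌋ = 1.
Subsquare (5′×2.5′, letters a–x): lon ⌊1.2147/0.0833333⌋ = 14 → o; lat ⌊0.2252/0.0416667⌋ = 5 → f.

FP31of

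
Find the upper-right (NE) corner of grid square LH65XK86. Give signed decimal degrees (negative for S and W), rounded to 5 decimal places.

-14.55417, 53.99167

Field L=11, H=7: +11·20° lon, +7·10° lat → SW at lon 40°, lat -20°.
Square 6, 5: +6·2° lon, +5·1° lat → SW at lon 52°, lat -15°.
Subsquare x=23, k=10: +23·0.0833333° lon, +10·0.0416667° lat → SW at lon 53.9167°, lat -14.5833°.
Extended square 8, 6: +8·0.00833333° lon, +6·0.00416667° lat → SW at lon 53.9833°, lat -14.5583°.
Cell spans 0.00833333° lon × 0.00416667° lat. NE corner is SW corner plus one full cell.
latitude -14.55417, longitude 53.99167.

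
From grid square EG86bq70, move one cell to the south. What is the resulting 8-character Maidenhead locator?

Latitude extended square 0; −1 → -1, wraps to 9, carry into subsquare.
Latitude subsquare q = 16; −1 → 15 = p.
The longitude characters are unchanged.

EG86bp79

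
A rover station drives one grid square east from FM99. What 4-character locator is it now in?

Longitude square 9; +1 → 10, wraps to 0, carry into field.
Longitude field F = 5; +1 → 6 = G.
The latitude characters are unchanged.

GM09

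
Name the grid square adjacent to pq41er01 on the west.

Longitude extended square 0; −1 → -1, wraps to 9, carry into subsquare.
Longitude subsquare e = 4; −1 → 3 = d.
The latitude characters are unchanged.

PQ41dr91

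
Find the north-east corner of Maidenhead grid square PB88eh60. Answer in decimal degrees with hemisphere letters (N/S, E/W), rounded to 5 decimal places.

Field P=15, B=1: +15·20° lon, +1·10° lat → SW at lon 120°, lat -80°.
Square 8, 8: +8·2° lon, +8·1° lat → SW at lon 136°, lat -72°.
Subsquare e=4, h=7: +4·0.0833333° lon, +7·0.0416667° lat → SW at lon 136.333°, lat -71.7083°.
Extended square 6, 0: +6·0.00833333° lon, +0·0.00416667° lat → SW at lon 136.383°, lat -71.7083°.
Cell spans 0.00833333° lon × 0.00416667° lat. NE corner is SW corner plus one full cell.
latitude 71.70417° S, longitude 136.39167° E.

71.70417° S, 136.39167° E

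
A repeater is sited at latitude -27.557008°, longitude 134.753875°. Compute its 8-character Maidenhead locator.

PG72jk06

Shift to the Maidenhead origin (180°W, 90°S): lon 314.75387, lat 62.44299.
Field: lon ⌊314.75387/20⌋ = 15 → P; lat ⌊62.44299/10⌋ = 6 → G.
Square: lon ⌊14.75387/2⌋ = 7; lat ⌊2.44299/1⌋ = 2.
Subsquare: lon ⌊0.75387/0.0833333⌋ = 9 → j; lat ⌊0.44299/0.0416667⌋ = 10 → k.
Extended square: lon ⌊0.00387/0.00833333⌋ = 0; lat ⌊0.02633/0.00416667⌋ = 6.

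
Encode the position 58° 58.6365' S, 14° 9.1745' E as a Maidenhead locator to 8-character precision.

JD71ba85

Shift to the Maidenhead origin (180°W, 90°S): lon 194.15291, lat 31.02273.
Field: lon ⌊194.15291/20⌋ = 9 → J; lat ⌊31.02273/10⌋ = 3 → D.
Square: lon ⌊14.15291/2⌋ = 7; lat ⌊1.02273/1⌋ = 1.
Subsquare: lon ⌊0.15291/0.0833333⌋ = 1 → b; lat ⌊0.02273/0.0416667⌋ = 0 → a.
Extended square: lon ⌊0.06957/0.00833333⌋ = 8; lat ⌊0.02273/0.00416667⌋ = 5.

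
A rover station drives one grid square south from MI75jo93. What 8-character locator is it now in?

Latitude extended square 3; −1 → 2.
The longitude characters are unchanged.

MI75jo92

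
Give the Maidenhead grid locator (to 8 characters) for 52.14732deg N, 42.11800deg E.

LO12bd45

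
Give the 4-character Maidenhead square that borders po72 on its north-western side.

PO63

Longitude square 7; −1 → 6.
Latitude square 2; +1 → 3.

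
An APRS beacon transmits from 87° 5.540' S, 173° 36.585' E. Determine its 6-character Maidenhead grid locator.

Offset from 180°W / 90°S: lon 353.6097°, lat 2.9077°.
Field: lon ⌊353.6097/20⌋ = 17 → R; lat ⌊2.9077/10⌋ = 0 → A.
Square: lon ⌊13.6097/2⌋ = 6; lat ⌊2.9077/1⌋ = 2.
Subsquare: lon ⌊1.6097/0.0833333⌋ = 19 → t; lat ⌊0.9077/0.0416667⌋ = 21 → v.

RA62tv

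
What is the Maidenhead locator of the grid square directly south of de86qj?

DE86qi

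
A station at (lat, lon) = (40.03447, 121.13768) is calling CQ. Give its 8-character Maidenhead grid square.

Shift to the Maidenhead origin (180°W, 90°S): lon 301.13768, lat 130.03447.
Field: 301.13768/20 → 15 → P, 130.03447/10 → 13 → N; chars PN.
Square: 1.13768/2 → 0, 0.03447/1 → 0; chars 00.
Subsquare: 1.13768/0.0833333 → 13 → n, 0.03447/0.0416667 → 0 → a; chars na.
Extended square: 0.05435/0.00833333 → 6, 0.03447/0.00416667 → 8; chars 68.

PN00na68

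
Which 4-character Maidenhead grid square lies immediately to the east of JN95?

Longitude square 9; +1 → 10, wraps to 0, carry into field.
Longitude field J = 9; +1 → 10 = K.
The latitude characters are unchanged.

KN05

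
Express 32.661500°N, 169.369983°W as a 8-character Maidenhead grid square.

AM52hp58

Add 180° to longitude and 90° to latitude: 10.63002, 122.66150.
Field: lon ⌊10.63002/20⌋ = 0 → A; lat ⌊122.66150/10⌋ = 12 → M.
Square: lon ⌊10.63002/2⌋ = 5; lat ⌊2.66150/1⌋ = 2.
Subsquare: lon ⌊0.63002/0.0833333⌋ = 7 → h; lat ⌊0.66150/0.0416667⌋ = 15 → p.
Extended square: lon ⌊0.04668/0.00833333⌋ = 5; lat ⌊0.03650/0.00416667⌋ = 8.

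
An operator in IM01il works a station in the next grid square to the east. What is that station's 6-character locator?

IM01jl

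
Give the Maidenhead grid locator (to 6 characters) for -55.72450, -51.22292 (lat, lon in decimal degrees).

GD44jg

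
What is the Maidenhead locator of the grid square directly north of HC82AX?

HC83aa

Latitude subsquare x = 23; +1 → 24, wraps to 0 = a, carry into square.
Latitude square 2; +1 → 3.
The longitude characters are unchanged.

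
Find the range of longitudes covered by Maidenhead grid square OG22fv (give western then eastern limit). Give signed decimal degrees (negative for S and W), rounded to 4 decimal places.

104.4167, 104.5000

Field O=14, G=6: +14·20° lon, +6·10° lat → SW at lon 100°, lat -30°.
Square 2, 2: +2·2° lon, +2·1° lat → SW at lon 104°, lat -28°.
Subsquare f=5, v=21: +5·0.0833333° lon, +21·0.0416667° lat → SW at lon 104.417°, lat -27.125°.
Cell spans 0.0833333° lon × 0.0416667° lat.
west 104.4167, east 104.5000.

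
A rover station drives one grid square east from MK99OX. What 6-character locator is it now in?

Longitude subsquare o = 14; +1 → 15 = p.
The latitude characters are unchanged.

MK99px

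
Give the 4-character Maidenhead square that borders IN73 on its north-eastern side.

IN84

Longitude square 7; +1 → 8.
Latitude square 3; +1 → 4.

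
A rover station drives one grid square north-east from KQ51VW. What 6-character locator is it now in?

KQ51wx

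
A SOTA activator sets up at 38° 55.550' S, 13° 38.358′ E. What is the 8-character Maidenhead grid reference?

Shift to the Maidenhead origin (180°W, 90°S): lon 193.63930, lat 51.07417.
Field (20°×10°, letters A–R): lon ⌊193.63930/20⌋ = 9 → J; lat ⌊51.07417/10⌋ = 5 → F.
Square (2°×1°, digits 0–9): lon ⌊13.63930/2⌋ = 6; lat ⌊1.07417/1⌋ = 1.
Subsquare (5′×2.5′, letters a–x): lon ⌊1.63930/0.0833333⌋ = 19 → t; lat ⌊0.07417/0.0416667⌋ = 1 → b.
Extended square (30″×15″, digits 0–9): lon ⌊0.05597/0.00833333⌋ = 6; lat ⌊0.03250/0.00416667⌋ = 7.

JF61tb67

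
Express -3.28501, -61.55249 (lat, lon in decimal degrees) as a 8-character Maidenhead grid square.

Shift to the Maidenhead origin (180°W, 90°S): lon 118.44751, lat 86.71499.
Field (20°×10°, letters A–R): lon ⌊118.44751/20⌋ = 5 → F; lat ⌊86.71499/10⌋ = 8 → I.
Square (2°×1°, digits 0–9): lon ⌊18.44751/2⌋ = 9; lat ⌊6.71499/1⌋ = 6.
Subsquare (5′×2.5′, letters a–x): lon ⌊0.44751/0.0833333⌋ = 5 → f; lat ⌊0.71499/0.0416667⌋ = 17 → r.
Extended square (30″×15″, digits 0–9): lon ⌊0.03084/0.00833333⌋ = 3; lat ⌊0.00666/0.00416667⌋ = 1.

FI96fr31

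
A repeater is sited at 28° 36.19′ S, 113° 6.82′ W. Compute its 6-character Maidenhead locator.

DG31kj

Offset from 180°W / 90°S: lon 66.8863°, lat 61.3968°.
Field (20°×10°, letters A–R): 66.8863/20 → 3 → D, 61.3968/10 → 6 → G; chars DG.
Square (2°×1°, digits 0–9): 6.8863/2 → 3, 1.3968/1 → 1; chars 31.
Subsquare (5′×2.5′, letters a–x): 0.8863/0.0833333 → 10 → k, 0.3968/0.0416667 → 9 → j; chars kj.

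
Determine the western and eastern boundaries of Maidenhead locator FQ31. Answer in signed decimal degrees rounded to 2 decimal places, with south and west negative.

Field F=5, Q=16: +5·20° lon, +16·10° lat → SW at lon -80°, lat 70°.
Square 3, 1: +3·2° lon, +1·1° lat → SW at lon -74°, lat 71°.
Cell spans 2° lon × 1° lat.
west -74.00, east -72.00.

-74.00, -72.00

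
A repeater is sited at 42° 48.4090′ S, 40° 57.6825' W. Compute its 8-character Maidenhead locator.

GE97me46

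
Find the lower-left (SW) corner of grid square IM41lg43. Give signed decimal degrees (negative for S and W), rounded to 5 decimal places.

31.26250, -11.05000

Field I=8, M=12: +8·20° lon, +12·10° lat → SW at lon -20°, lat 30°.
Square 4, 1: +4·2° lon, +1·1° lat → SW at lon -12°, lat 31°.
Subsquare l=11, g=6: +11·0.0833333° lon, +6·0.0416667° lat → SW at lon -11.0833°, lat 31.25°.
Extended square 4, 3: +4·0.00833333° lon, +3·0.00416667° lat → SW at lon -11.05°, lat 31.2625°.
latitude 31.26250, longitude -11.05000.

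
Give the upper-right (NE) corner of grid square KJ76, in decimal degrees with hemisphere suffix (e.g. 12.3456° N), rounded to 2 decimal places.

7.00° N, 36.00° E

Field K=10, J=9: +10·20° lon, +9·10° lat → SW at lon 20°, lat 0°.
Square 7, 6: +7·2° lon, +6·1° lat → SW at lon 34°, lat 6°.
Cell spans 2° lon × 1° lat. NE corner is SW corner plus one full cell.
latitude 7.00° N, longitude 36.00° E.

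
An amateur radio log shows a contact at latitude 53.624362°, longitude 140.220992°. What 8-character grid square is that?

QO03co69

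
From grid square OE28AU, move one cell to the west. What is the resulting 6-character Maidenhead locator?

OE18xu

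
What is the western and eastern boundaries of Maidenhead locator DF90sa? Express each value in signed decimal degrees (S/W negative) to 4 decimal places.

-100.5000, -100.4167

Field D=3, F=5: +3·20° lon, +5·10° lat → SW at lon -120°, lat -40°.
Square 9, 0: +9·2° lon, +0·1° lat → SW at lon -102°, lat -40°.
Subsquare s=18, a=0: +18·0.0833333° lon, +0·0.0416667° lat → SW at lon -100.5°, lat -40°.
Cell spans 0.0833333° lon × 0.0416667° lat.
west -100.5000, east -100.4167.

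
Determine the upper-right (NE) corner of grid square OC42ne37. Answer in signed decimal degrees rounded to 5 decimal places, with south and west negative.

-67.80000, 109.11667

Field O=14, C=2: +14·20° lon, +2·10° lat → SW at lon 100°, lat -70°.
Square 4, 2: +4·2° lon, +2·1° lat → SW at lon 108°, lat -68°.
Subsquare n=13, e=4: +13·0.0833333° lon, +4·0.0416667° lat → SW at lon 109.083°, lat -67.8333°.
Extended square 3, 7: +3·0.00833333° lon, +7·0.00416667° lat → SW at lon 109.108°, lat -67.8042°.
Cell spans 0.00833333° lon × 0.00416667° lat. NE corner is SW corner plus one full cell.
latitude -67.80000, longitude 109.11667.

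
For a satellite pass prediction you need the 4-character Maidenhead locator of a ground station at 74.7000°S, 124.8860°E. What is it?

PB25

Shift to the Maidenhead origin (180°W, 90°S): lon 304.89, lat 15.30.
Field: 304.89/20 → 15 → P, 15.30/10 → 1 → B; chars PB.
Square: 4.89/2 → 2, 5.30/1 → 5; chars 25.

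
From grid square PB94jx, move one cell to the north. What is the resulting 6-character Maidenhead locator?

PB95ja

Latitude subsquare x = 23; +1 → 24, wraps to 0 = a, carry into square.
Latitude square 4; +1 → 5.
The longitude characters are unchanged.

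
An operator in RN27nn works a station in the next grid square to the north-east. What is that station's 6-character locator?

RN27oo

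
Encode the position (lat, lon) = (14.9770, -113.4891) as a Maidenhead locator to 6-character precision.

Add 180° to longitude and 90° to latitude: 66.5109, 104.9770.
Field (20°×10°, letters A–R): lon ⌊66.5109/20⌋ = 3 → D; lat ⌊104.9770/10⌋ = 10 → K.
Square (2°×1°, digits 0–9): lon ⌊6.5109/2⌋ = 3; lat ⌊4.9770/1⌋ = 4.
Subsquare (5′×2.5′, letters a–x): lon ⌊0.5109/0.0833333⌋ = 6 → g; lat ⌊0.9770/0.0416667⌋ = 23 → x.

DK34gx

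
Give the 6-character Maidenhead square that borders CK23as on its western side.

Longitude subsquare a = 0; −1 → -1, wraps to 23 = x, carry into square.
Longitude square 2; −1 → 1.
The latitude characters are unchanged.

CK13xs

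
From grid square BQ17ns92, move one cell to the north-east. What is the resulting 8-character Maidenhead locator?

BQ17os03

Longitude extended square 9; +1 → 10, wraps to 0, carry into subsquare.
Longitude subsquare n = 13; +1 → 14 = o.
Latitude extended square 2; +1 → 3.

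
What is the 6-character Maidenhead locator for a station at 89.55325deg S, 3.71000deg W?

IA80dk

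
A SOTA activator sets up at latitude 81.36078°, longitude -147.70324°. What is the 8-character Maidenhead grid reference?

Offset from 180°W / 90°S: lon 32.29676°, lat 171.36078°.
Field: lon ⌊32.29676/20⌋ = 1 → B; lat ⌊171.36078/10⌋ = 17 → R.
Square: lon ⌊12.29676/2⌋ = 6; lat ⌊1.36078/1⌋ = 1.
Subsquare: lon ⌊0.29676/0.0833333⌋ = 3 → d; lat ⌊0.36078/0.0416667⌋ = 8 → i.
Extended square: lon ⌊0.04676/0.00833333⌋ = 5; lat ⌊0.02745/0.00416667⌋ = 6.

BR61di56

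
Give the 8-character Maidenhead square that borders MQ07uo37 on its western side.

MQ07uo27

Longitude extended square 3; −1 → 2.
The latitude characters are unchanged.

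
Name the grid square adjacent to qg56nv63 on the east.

QG56nv73

Longitude extended square 6; +1 → 7.
The latitude characters are unchanged.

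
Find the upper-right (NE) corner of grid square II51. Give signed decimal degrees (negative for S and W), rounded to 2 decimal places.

-8.00, -8.00

Field I=8, I=8: +8·20° lon, +8·10° lat → SW at lon -20°, lat -10°.
Square 5, 1: +5·2° lon, +1·1° lat → SW at lon -10°, lat -9°.
Cell spans 2° lon × 1° lat. NE corner is SW corner plus one full cell.
latitude -8.00, longitude -8.00.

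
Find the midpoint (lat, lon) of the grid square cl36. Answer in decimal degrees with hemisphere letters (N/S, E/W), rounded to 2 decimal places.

26.50° N, 133.00° W

Field C=2, L=11: +2·20° lon, +11·10° lat → SW at lon -140°, lat 20°.
Square 3, 6: +3·2° lon, +6·1° lat → SW at lon -134°, lat 26°.
Cell spans 2° lon × 1° lat. Centre is SW corner plus half of each.
latitude 26.50° N, longitude 133.00° W.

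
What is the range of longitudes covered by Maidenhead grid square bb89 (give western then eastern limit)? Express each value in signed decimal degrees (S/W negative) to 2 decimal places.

-144.00, -142.00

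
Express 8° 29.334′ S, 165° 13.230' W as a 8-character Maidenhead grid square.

Add 180° to longitude and 90° to latitude: 14.77950, 81.51110.
Field (20°×10°, letters A–R): lon ⌊14.77950/20⌋ = 0 → A; lat ⌊81.51110/10⌋ = 8 → I.
Square (2°×1°, digits 0–9): lon ⌊14.77950/2⌋ = 7; lat ⌊1.51110/1⌋ = 1.
Subsquare (5′×2.5′, letters a–x): lon ⌊0.77950/0.0833333⌋ = 9 → j; lat ⌊0.51110/0.0416667⌋ = 12 → m.
Extended square (30″×15″, digits 0–9): lon ⌊0.02950/0.00833333⌋ = 3; lat ⌊0.01110/0.00416667⌋ = 2.

AI71jm32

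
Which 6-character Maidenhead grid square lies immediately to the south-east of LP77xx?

LP87aw

Longitude subsquare x = 23; +1 → 24, wraps to 0 = a, carry into square.
Longitude square 7; +1 → 8.
Latitude subsquare x = 23; −1 → 22 = w.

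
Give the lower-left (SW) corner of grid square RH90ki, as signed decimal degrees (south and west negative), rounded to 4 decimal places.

-19.6667, 178.8333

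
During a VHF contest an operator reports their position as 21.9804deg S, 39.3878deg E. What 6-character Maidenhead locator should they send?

KG98qa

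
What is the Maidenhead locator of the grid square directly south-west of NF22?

Longitude square 2; −1 → 1.
Latitude square 2; −1 → 1.

NF11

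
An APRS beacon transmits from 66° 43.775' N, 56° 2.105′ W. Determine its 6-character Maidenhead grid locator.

Add 180° to longitude and 90° to latitude: 123.9649, 156.7296.
Field (20°×10°, letters A–R): lon ⌊123.9649/20⌋ = 6 → G; lat ⌊156.7296/10⌋ = 15 → P.
Square (2°×1°, digits 0–9): lon ⌊3.9649/2⌋ = 1; lat ⌊6.7296/1⌋ = 6.
Subsquare (5′×2.5′, letters a–x): lon ⌊1.9649/0.0833333⌋ = 23 → x; lat ⌊0.7296/0.0416667⌋ = 17 → r.

GP16xr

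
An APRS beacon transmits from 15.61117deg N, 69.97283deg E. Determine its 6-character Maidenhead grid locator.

Offset from 180°W / 90°S: lon 249.9728°, lat 105.6112°.
Field: lon ⌊249.9728/20⌋ = 12 → M; lat ⌊105.6112/10⌋ = 10 → K.
Square: lon ⌊9.9728/2⌋ = 4; lat ⌊5.6112/1⌋ = 5.
Subsquare: lon ⌊1.9728/0.0833333⌋ = 23 → x; lat ⌊0.6112/0.0416667⌋ = 14 → o.

MK45xo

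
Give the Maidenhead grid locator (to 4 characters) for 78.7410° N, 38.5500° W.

Offset from 180°W / 90°S: lon 141.45°, lat 168.74°.
Field (20°×10°, letters A–R): lon ⌊141.45/20⌋ = 7 → H; lat ⌊168.74/10⌋ = 16 → Q.
Square (2°×1°, digits 0–9): lon ⌊1.45/2⌋ = 0; lat ⌊8.74/1⌋ = 8.

HQ08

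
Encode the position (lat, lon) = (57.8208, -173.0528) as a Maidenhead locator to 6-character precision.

Shift to the Maidenhead origin (180°W, 90°S): lon 6.9472, lat 147.8208.
Field (20°×10°, letters A–R): lon ⌊6.9472/20⌋ = 0 → A; lat ⌊147.8208/10⌋ = 14 → O.
Square (2°×1°, digits 0–9): lon ⌊6.9472/2⌋ = 3; lat ⌊7.8208/1⌋ = 7.
Subsquare (5′×2.5′, letters a–x): lon ⌊0.9472/0.0833333⌋ = 11 → l; lat ⌊0.8208/0.0416667⌋ = 19 → t.

AO37lt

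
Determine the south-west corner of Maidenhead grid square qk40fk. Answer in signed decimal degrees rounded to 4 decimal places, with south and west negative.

10.4167, 148.4167

Field Q=16, K=10: +16·20° lon, +10·10° lat → SW at lon 140°, lat 10°.
Square 4, 0: +4·2° lon, +0·1° lat → SW at lon 148°, lat 10°.
Subsquare f=5, k=10: +5·0.0833333° lon, +10·0.0416667° lat → SW at lon 148.417°, lat 10.4167°.
latitude 10.4167, longitude 148.4167.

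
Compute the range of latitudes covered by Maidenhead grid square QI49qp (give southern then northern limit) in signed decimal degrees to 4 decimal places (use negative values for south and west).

Field Q=16, I=8: +16·20° lon, +8·10° lat → SW at lon 140°, lat -10°.
Square 4, 9: +4·2° lon, +9·1° lat → SW at lon 148°, lat -1°.
Subsquare q=16, p=15: +16·0.0833333° lon, +15·0.0416667° lat → SW at lon 149.333°, lat -0.375°.
Cell spans 0.0833333° lon × 0.0416667° lat.
south -0.3750, north -0.3333.

-0.3750, -0.3333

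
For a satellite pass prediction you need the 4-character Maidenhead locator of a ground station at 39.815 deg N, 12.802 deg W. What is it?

IM39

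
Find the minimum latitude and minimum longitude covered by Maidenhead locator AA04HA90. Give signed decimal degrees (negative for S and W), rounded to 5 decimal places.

Field A=0, A=0: +0·20° lon, +0·10° lat → SW at lon -180°, lat -90°.
Square 0, 4: +0·2° lon, +4·1° lat → SW at lon -180°, lat -86°.
Subsquare h=7, a=0: +7·0.0833333° lon, +0·0.0416667° lat → SW at lon -179.417°, lat -86°.
Extended square 9, 0: +9·0.00833333° lon, +0·0.00416667° lat → SW at lon -179.342°, lat -86°.
latitude -86.00000, longitude -179.34167.

-86.00000, -179.34167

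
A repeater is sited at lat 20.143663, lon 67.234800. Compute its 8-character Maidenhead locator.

Shift to the Maidenhead origin (180°W, 90°S): lon 247.23480, lat 110.14366.
Field (20°×10°, letters A–R): 247.23480/20 → 12 → M, 110.14366/10 → 11 → L; chars ML.
Square (2°×1°, digits 0–9): 7.23480/2 → 3, 0.14366/1 → 0; chars 30.
Subsquare (5′×2.5′, letters a–x): 1.23480/0.0833333 → 14 → o, 0.14366/0.0416667 → 3 → d; chars od.
Extended square (30″×15″, digits 0–9): 0.06813/0.00833333 → 8, 0.01866/0.00416667 → 4; chars 84.

ML30od84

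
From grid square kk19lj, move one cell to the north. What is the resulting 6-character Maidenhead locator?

Latitude subsquare j = 9; +1 → 10 = k.
The longitude characters are unchanged.

KK19lk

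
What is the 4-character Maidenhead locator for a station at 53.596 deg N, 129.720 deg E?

PO43

Shift to the Maidenhead origin (180°W, 90°S): lon 309.72, lat 143.60.
Field (20°×10°, letters A–R): lon ⌊309.72/20⌋ = 15 → P; lat ⌊143.60/10⌋ = 14 → O.
Square (2°×1°, digits 0–9): lon ⌊9.72/2⌋ = 4; lat ⌊3.60/1⌋ = 3.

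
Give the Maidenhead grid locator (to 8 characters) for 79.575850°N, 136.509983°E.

Add 180° to longitude and 90° to latitude: 316.50998, 169.57585.
Field (20°×10°, letters A–R): 316.50998/20 → 15 → P, 169.57585/10 → 16 → Q; chars PQ.
Square (2°×1°, digits 0–9): 16.50998/2 → 8, 9.57585/1 → 9; chars 89.
Subsquare (5′×2.5′, letters a–x): 0.50998/0.0833333 → 6 → g, 0.57585/0.0416667 → 13 → n; chars gn.
Extended square (30″×15″, digits 0–9): 0.00998/0.00833333 → 1, 0.03418/0.00416667 → 8; chars 18.

PQ89gn18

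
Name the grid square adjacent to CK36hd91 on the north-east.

Longitude extended square 9; +1 → 10, wraps to 0, carry into subsquare.
Longitude subsquare h = 7; +1 → 8 = i.
Latitude extended square 1; +1 → 2.

CK36id02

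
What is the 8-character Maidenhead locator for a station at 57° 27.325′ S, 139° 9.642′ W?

CD02kn00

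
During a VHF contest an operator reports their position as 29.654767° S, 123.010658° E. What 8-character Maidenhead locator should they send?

PG10mi12

Offset from 180°W / 90°S: lon 303.01066°, lat 60.34523°.
Field: 303.01066/20 → 15 → P, 60.34523/10 → 6 → G; chars PG.
Square: 3.01066/2 → 1, 0.34523/1 → 0; chars 10.
Subsquare: 1.01066/0.0833333 → 12 → m, 0.34523/0.0416667 → 8 → i; chars mi.
Extended square: 0.01066/0.00833333 → 1, 0.01190/0.00416667 → 2; chars 12.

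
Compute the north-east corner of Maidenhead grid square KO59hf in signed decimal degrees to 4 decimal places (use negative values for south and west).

59.2500, 30.6667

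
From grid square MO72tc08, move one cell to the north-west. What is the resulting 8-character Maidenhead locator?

Longitude extended square 0; −1 → -1, wraps to 9, carry into subsquare.
Longitude subsquare t = 19; −1 → 18 = s.
Latitude extended square 8; +1 → 9.

MO72sc99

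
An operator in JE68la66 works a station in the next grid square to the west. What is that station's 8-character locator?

JE68la56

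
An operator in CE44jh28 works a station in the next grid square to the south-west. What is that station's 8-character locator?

CE44jh17

Longitude extended square 2; −1 → 1.
Latitude extended square 8; −1 → 7.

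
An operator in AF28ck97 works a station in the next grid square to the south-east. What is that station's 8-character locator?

Longitude extended square 9; +1 → 10, wraps to 0, carry into subsquare.
Longitude subsquare c = 2; +1 → 3 = d.
Latitude extended square 7; −1 → 6.

AF28dk06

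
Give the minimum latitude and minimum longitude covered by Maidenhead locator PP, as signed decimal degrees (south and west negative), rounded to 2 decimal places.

60.00, 120.00

Field P=15, P=15: +15·20° lon, +15·10° lat → SW at lon 120°, lat 60°.
latitude 60.00, longitude 120.00.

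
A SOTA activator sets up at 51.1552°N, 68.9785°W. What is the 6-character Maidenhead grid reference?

FO51md

Offset from 180°W / 90°S: lon 111.0215°, lat 141.1552°.
Field: 111.0215/20 → 5 → F, 141.1552/10 → 14 → O; chars FO.
Square: 11.0215/2 → 5, 1.1552/1 → 1; chars 51.
Subsquare: 1.0215/0.0833333 → 12 → m, 0.1552/0.0416667 → 3 → d; chars md.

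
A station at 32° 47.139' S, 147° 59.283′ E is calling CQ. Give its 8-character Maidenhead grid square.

QF37xf81

Shift to the Maidenhead origin (180°W, 90°S): lon 327.98805, lat 57.21435.
Field: lon ⌊327.98805/20⌋ = 16 → Q; lat ⌊57.21435/10⌋ = 5 → F.
Square: lon ⌊7.98805/2⌋ = 3; lat ⌊7.21435/1⌋ = 7.
Subsquare: lon ⌊1.98805/0.0833333⌋ = 23 → x; lat ⌊0.21435/0.0416667⌋ = 5 → f.
Extended square: lon ⌊0.07138/0.00833333⌋ = 8; lat ⌊0.00602/0.00416667⌋ = 1.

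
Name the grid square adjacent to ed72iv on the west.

ED72hv

Longitude subsquare i = 8; −1 → 7 = h.
The latitude characters are unchanged.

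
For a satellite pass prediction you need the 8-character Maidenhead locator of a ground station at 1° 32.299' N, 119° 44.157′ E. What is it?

OJ91um89

Add 180° to longitude and 90° to latitude: 299.73595, 91.53832.
Field (20°×10°, letters A–R): lon ⌊299.73595/20⌋ = 14 → O; lat ⌊91.53832/10⌋ = 9 → J.
Square (2°×1°, digits 0–9): lon ⌊19.73595/2⌋ = 9; lat ⌊1.53832/1⌋ = 1.
Subsquare (5′×2.5′, letters a–x): lon ⌊1.73595/0.0833333⌋ = 20 → u; lat ⌊0.53832/0.0416667⌋ = 12 → m.
Extended square (30″×15″, digits 0–9): lon ⌊0.06928/0.00833333⌋ = 8; lat ⌊0.03832/0.00416667⌋ = 9.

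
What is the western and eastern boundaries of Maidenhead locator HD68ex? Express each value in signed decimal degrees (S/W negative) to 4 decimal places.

-27.6667, -27.5833

Field H=7, D=3: +7·20° lon, +3·10° lat → SW at lon -40°, lat -60°.
Square 6, 8: +6·2° lon, +8·1° lat → SW at lon -28°, lat -52°.
Subsquare e=4, x=23: +4·0.0833333° lon, +23·0.0416667° lat → SW at lon -27.6667°, lat -51.0417°.
Cell spans 0.0833333° lon × 0.0416667° lat.
west -27.6667, east -27.5833.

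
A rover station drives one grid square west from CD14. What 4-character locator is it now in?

Longitude square 1; −1 → 0.
The latitude characters are unchanged.

CD04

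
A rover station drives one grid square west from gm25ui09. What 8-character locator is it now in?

GM25ti99

Longitude extended square 0; −1 → -1, wraps to 9, carry into subsquare.
Longitude subsquare u = 20; −1 → 19 = t.
The latitude characters are unchanged.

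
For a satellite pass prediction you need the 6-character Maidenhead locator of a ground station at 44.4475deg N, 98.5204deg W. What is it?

Offset from 180°W / 90°S: lon 81.4796°, lat 134.4475°.
Field: 81.4796/20 → 4 → E, 134.4475/10 → 13 → N; chars EN.
Square: 1.4796/2 → 0, 4.4475/1 → 4; chars 04.
Subsquare: 1.4796/0.0833333 → 17 → r, 0.4475/0.0416667 → 10 → k; chars rk.

EN04rk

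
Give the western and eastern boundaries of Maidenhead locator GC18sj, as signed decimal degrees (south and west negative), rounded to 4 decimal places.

-56.5000, -56.4167

Field G=6, C=2: +6·20° lon, +2·10° lat → SW at lon -60°, lat -70°.
Square 1, 8: +1·2° lon, +8·1° lat → SW at lon -58°, lat -62°.
Subsquare s=18, j=9: +18·0.0833333° lon, +9·0.0416667° lat → SW at lon -56.5°, lat -61.625°.
Cell spans 0.0833333° lon × 0.0416667° lat.
west -56.5000, east -56.4167.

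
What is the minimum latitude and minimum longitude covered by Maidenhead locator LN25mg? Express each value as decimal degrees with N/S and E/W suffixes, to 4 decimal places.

45.2500° N, 45.0000° E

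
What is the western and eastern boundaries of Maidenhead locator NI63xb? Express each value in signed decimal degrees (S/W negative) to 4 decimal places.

Field N=13, I=8: +13·20° lon, +8·10° lat → SW at lon 80°, lat -10°.
Square 6, 3: +6·2° lon, +3·1° lat → SW at lon 92°, lat -7°.
Subsquare x=23, b=1: +23·0.0833333° lon, +1·0.0416667° lat → SW at lon 93.9167°, lat -6.95833°.
Cell spans 0.0833333° lon × 0.0416667° lat.
west 93.9167, east 94.0000.

93.9167, 94.0000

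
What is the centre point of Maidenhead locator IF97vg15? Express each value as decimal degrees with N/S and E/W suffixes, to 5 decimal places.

32.72708° S, 0.23750° W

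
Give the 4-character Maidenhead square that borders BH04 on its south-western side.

AH93

Longitude square 0; −1 → -1, wraps to 9, carry into field.
Longitude field B = 1; −1 → 0 = A.
Latitude square 4; −1 → 3.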